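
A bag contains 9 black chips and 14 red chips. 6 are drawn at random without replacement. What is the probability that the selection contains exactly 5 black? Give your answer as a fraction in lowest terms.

84/4807

The sample space is all 6-subsets of the 23: C(23,6) = 100947.
Selections with exactly 5 black: choose 5 of the 9 black and 1 of the 14 red, C(9,5)·C(14,1) = 126·14 = 1764.
Probability = 1764/100947 = 84/4807.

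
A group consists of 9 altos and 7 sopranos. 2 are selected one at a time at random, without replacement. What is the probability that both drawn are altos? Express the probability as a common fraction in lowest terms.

Multiply the conditional probabilities at each draw: 9/16 · 8/15 = 72/240 = 3/10.

3/10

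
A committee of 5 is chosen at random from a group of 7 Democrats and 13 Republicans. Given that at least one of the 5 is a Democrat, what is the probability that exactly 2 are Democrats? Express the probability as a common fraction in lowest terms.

286/677

Work in counts. Selections with at least one Democrat: C(20,5) − C(13,5) = 15504 − 1287 = 14217.
Of those, selections where exactly 2 are Democrats: C(7,2)·C(13,3) = 21·286 = 6006.
Conditional probability = 6006/14217 = 286/677.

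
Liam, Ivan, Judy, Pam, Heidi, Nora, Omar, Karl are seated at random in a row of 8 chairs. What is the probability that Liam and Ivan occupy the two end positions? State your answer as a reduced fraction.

There are 8! = 40320 arrangements.
Place Liam and Ivan at the ends in 2 ways, arrange the remaining 6 in 6! = 720 ways: 2·720 = 1440.
Probability = 1440/40320 = 1/28.

1/28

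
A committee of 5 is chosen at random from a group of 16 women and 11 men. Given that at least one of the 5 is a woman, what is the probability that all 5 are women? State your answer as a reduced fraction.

Work in counts. Selections with at least one woman: C(27,5) − C(11,5) = 80730 − 462 = 80268.
Of those, selections where all 5 are women: C(16,5) = 4368.
Conditional probability = 4368/80268 = 364/6689.

364/6689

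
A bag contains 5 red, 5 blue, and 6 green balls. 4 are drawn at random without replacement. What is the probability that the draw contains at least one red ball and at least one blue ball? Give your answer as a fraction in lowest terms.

235/364

There are C(16,4) = 1820 possible draws.
By inclusion-exclusion on the complements, draws missing all red or all blue: C(11,4) + C(11,4) − C(6,4) = 330 + 330 − 15 = 645.
So draws with at least one of each: 1820 − 645 = 1175, probability 1175/1820 = 235/364.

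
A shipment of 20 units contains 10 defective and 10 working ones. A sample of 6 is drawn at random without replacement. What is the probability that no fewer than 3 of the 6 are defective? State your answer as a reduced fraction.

443/646

Total selections: C(20,6) = 38760.
Count the complement (fewer than 3 defective): C(10,0)·C(10,6) + C(10,1)·C(10,5) + C(10,2)·C(10,4) = 210 + 2520 + 9450 = 12180.
Probability = 1 − 12180/38760 = 26580/38760 = 443/646.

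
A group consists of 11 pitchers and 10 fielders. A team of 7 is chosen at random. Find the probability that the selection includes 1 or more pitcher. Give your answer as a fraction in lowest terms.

Total selections: C(21,7) = 116280.
The complement is all 7 are fielders: C(10,7) = 120.
Probability = 1 − 120/116280 = 116160/116280 = 968/969.

968/969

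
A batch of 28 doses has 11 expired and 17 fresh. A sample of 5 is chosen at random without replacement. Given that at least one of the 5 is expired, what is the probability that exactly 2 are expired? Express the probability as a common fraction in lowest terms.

850/2093

Work in counts. Selections with at least one expired: C(28,5) − C(17,5) = 98280 − 6188 = 92092.
Of those, selections where exactly 2 are expired: C(11,2)·C(17,3) = 55·680 = 37400.
Conditional probability = 37400/92092 = 850/2093.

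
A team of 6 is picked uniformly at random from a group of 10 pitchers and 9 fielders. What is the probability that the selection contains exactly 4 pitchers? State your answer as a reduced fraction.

Total number of selections: C(19,6) = 27132.
Selections with exactly 4 pitchers: choose 4 of the 10 pitchers and 2 of the 9 fielders, C(10,4)·C(9,2) = 210·36 = 7560.
Probability = 7560/27132 = 90/323.

90/323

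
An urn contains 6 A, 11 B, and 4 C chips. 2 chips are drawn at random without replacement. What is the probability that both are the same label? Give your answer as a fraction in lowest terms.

38/105

There are C(21,2) = 210 ways to draw 2 chips.
All same label: C(6,2) + C(11,2) + C(4,2) = 15 + 55 + 6 = 76.
Probability = 76/210 = 38/105.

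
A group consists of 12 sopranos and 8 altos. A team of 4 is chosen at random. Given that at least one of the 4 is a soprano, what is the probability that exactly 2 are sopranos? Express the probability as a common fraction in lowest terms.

Work in counts. Selections with at least one soprano: C(20,4) − C(8,4) = 4845 − 70 = 4775.
Of those, selections where exactly 2 are sopranos: C(12,2)·C(8,2) = 66·28 = 1848.
Conditional probability = 1848/4775.

1848/4775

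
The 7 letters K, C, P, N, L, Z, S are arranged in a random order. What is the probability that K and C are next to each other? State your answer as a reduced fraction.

2/7

There are 7! = 5040 arrangements.
Treat K and C as a block: 6! arrangements of the blocks × 2 orders within the block = 2·720 = 1440.
Probability = 1440/5040 = 2/7.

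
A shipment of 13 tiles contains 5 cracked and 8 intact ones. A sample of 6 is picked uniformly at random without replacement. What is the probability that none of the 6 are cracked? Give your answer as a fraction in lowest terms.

7/429

There are C(13,6) = 1716 possible selections.
Selections with no cracked (all intact): C(8,6) = 28.
Probability = 28/1716 = 7/429.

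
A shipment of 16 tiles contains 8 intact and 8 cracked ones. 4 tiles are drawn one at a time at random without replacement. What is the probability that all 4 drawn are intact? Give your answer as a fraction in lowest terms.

Multiply the conditional probabilities at each draw: 8/16 · 7/15 · 6/14 · 5/13 = 1680/43680 = 1/26.

1/26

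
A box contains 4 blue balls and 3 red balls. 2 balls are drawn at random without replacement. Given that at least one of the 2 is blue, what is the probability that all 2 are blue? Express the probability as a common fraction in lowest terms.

1/3

Work in counts. Selections with at least one blue: C(7,2) − C(3,2) = 21 − 3 = 18.
Of those, selections where all 2 are blue: C(4,2) = 6.
Conditional probability = 6/18 = 1/3.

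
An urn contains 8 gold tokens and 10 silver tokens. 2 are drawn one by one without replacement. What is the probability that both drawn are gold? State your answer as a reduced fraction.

Multiply the conditional probabilities at each draw: 8/18 · 7/17 = 56/306 = 28/153.

28/153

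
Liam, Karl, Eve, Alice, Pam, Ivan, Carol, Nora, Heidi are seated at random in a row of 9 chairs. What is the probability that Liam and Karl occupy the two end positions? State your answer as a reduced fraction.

1/36

There are 9! = 362880 arrangements.
Place Liam and Karl at the ends in 2 ways, arrange the remaining 7 in 7! = 5040 ways: 2·5040 = 10080.
Probability = 10080/362880 = 1/36.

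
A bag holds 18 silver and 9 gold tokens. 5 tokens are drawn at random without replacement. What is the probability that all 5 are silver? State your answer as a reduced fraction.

476/4485

There are C(27,5) = 80730 possible selections.
Selections with all silver: C(18,5) = 8568.
Probability = 8568/80730 = 476/4485.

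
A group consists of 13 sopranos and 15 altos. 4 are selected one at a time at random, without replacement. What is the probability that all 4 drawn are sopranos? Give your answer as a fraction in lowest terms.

11/315

Multiply the conditional probabilities at each draw: 13/28 · 12/27 · 11/26 · 10/25 = 17160/491400 = 11/315.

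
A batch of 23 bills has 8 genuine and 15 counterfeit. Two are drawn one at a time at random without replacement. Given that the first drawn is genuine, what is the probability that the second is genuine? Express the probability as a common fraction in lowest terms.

After removing one genuine, 22 remain: 7 genuine and 15 counterfeit.
So the probability the next is genuine is 7/22.

7/22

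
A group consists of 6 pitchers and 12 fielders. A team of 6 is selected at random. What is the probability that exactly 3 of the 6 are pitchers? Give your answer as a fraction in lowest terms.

1100/4641

There are C(18,6) = 18564 ways to choose 6 from 18.
Selections with exactly 3 pitchers: choose 3 of the 6 pitchers and 3 of the 12 fielders, C(6,3)·C(12,3) = 20·220 = 4400.
Probability = 4400/18564 = 1100/4641.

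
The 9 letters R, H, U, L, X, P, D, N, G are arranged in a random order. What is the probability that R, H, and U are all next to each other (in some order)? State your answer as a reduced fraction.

1/12

There are 9! = 362880 arrangements.
Treat the three as one block: 7! placements × 3! orders within the block = 5040·6 = 30240.
Probability = 30240/362880 = 1/12.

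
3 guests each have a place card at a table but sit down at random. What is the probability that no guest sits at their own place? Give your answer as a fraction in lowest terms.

There are 3! = 6 seatings.
By inclusion-exclusion, seatings with no fixed points: C(3,0)·3! − C(3,1)·2! + C(3,2)·1! − C(3,3)·0! = 2.
Probability = 2/6 = 1/3.

1/3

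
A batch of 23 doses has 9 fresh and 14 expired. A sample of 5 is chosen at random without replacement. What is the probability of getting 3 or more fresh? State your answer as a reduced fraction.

1362/4807

There are C(23,5) = 33649 ways to choose the 5.
Favorable selections (3 or more fresh): C(9,3)·C(14,2) + C(9,4)·C(14,1) + C(9,5)·C(14,0) = 7644 + 1764 + 126 = 9534.
Probability = 9534/33649 = 1362/4807.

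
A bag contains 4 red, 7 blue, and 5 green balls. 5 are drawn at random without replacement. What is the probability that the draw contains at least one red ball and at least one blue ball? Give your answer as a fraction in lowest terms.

493/624

There are C(16,5) = 4368 possible draws.
By inclusion-exclusion on the complements, draws missing all red or all blue: C(12,5) + C(9,5) − C(5,5) = 792 + 126 − 1 = 917.
So draws with at least one of each: 4368 − 917 = 3451, probability 3451/4368 = 493/624.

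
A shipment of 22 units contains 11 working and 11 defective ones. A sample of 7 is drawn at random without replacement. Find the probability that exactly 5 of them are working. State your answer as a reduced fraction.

385/2584

Total number of selections: C(22,7) = 170544.
Selections with exactly 5 working: choose 5 of the 11 working and 2 of the 11 defective, C(11,5)·C(11,2) = 462·55 = 25410.
Probability = 25410/170544 = 385/2584.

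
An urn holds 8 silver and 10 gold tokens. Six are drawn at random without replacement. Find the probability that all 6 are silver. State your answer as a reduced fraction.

There are C(18,6) = 18564 possible selections.
Selections with all silver: C(8,6) = 28.
Probability = 28/18564 = 1/663.

1/663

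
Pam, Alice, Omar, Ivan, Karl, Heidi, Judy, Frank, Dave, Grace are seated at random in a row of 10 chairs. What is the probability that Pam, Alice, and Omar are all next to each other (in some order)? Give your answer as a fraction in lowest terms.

There are 10! = 3628800 arrangements.
Treat the three as one block: 8! placements × 3! orders within the block = 40320·6 = 241920.
Probability = 241920/3628800 = 1/15.

1/15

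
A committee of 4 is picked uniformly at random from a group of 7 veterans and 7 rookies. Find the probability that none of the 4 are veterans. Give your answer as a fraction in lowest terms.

There are C(14,4) = 1001 possible selections.
Selections with no veterans (all rookies): C(7,4) = 35.
Probability = 35/1001 = 5/143.

5/143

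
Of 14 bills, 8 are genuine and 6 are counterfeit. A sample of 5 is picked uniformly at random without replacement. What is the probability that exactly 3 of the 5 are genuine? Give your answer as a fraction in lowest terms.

The sample space is all 5-subsets of the 14: C(14,5) = 2002.
Selections with exactly 3 genuine: choose 3 of the 8 genuine and 2 of the 6 counterfeit, C(8,3)·C(6,2) = 56·15 = 840.
Probability = 840/2002 = 60/143.

60/143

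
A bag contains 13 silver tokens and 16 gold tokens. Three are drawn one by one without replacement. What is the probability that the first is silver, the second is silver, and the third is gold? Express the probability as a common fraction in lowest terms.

Multiply the conditional probabilities at each draw: 13/29 · 12/28 · 16/27 = 2496/21924 = 208/1827.

208/1827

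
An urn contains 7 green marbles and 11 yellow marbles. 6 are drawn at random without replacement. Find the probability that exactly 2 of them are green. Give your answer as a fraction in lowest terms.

165/442

There are C(18,6) = 18564 ways to choose 6 from 18.
Selections with exactly 2 green: choose 2 of the 7 green and 4 of the 11 yellow, C(7,2)·C(11,4) = 21·330 = 6930.
Probability = 6930/18564 = 165/442.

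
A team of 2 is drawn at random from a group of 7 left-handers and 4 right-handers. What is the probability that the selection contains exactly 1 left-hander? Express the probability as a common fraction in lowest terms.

The sample space is all 2-subsets of the 11: C(11,2) = 55.
Selections with exactly 1 left-hander: choose 1 of the 7 left-handers and 1 of the 4 right-handers, C(7,1)·C(4,1) = 7·4 = 28.
Probability = 28/55.

28/55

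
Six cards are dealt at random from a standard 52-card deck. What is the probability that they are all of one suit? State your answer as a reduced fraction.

66/195755

There are C(52,6) = 20358520 possible 6-card hands.
Hands of one suit: 4 suits × C(13,6) = 4·1716 = 6864.
Probability = 6864/20358520 = 66/195755.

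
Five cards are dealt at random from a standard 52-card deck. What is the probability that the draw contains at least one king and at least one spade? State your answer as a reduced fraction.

229297/866320

There are C(52,5) = 2598960 possible draws.
By inclusion-exclusion on the complements, draws missing all kings or all spades: C(48,5) + C(39,5) − C(36,5) = 1712304 + 575757 − 376992 = 1911069.
So draws with at least one of each: 2598960 − 1911069 = 687891, probability 687891/2598960 = 229297/866320.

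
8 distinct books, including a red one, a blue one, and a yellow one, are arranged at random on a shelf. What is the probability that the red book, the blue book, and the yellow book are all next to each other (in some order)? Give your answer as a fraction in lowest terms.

3/28

There are 8! = 40320 arrangements.
Treat the three as one block: 6! placements × 3! orders within the block = 720·6 = 4320.
Probability = 4320/40320 = 3/28.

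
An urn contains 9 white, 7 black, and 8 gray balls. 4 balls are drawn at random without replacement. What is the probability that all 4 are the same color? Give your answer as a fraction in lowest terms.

1/46

There are C(24,4) = 10626 ways to draw 4 balls.
All same color: C(9,4) + C(7,4) + C(8,4) = 126 + 35 + 70 = 231.
Probability = 231/10626 = 1/46.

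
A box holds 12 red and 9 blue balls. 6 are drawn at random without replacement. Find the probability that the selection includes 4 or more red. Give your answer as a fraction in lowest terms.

154/323

There are C(21,6) = 54264 ways to choose the 6.
Favorable selections (4 or more red): C(12,4)·C(9,2) + C(12,5)·C(9,1) + C(12,6)·C(9,0) = 17820 + 7128 + 924 = 25872.
Probability = 25872/54264 = 154/323.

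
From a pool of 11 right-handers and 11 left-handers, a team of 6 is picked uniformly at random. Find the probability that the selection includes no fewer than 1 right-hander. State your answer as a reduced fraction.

Total selections: C(22,6) = 74613.
The complement is all 6 are left-handers: C(11,6) = 462.
Probability = 1 − 462/74613 = 74151/74613 = 321/323.

321/323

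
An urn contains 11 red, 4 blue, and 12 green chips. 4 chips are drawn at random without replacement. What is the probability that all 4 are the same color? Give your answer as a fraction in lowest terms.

There are C(27,4) = 17550 ways to draw 4 chips.
All same color: C(11,4) + C(4,4) + C(12,4) = 330 + 1 + 495 = 826.
Probability = 826/17550 = 413/8775.

413/8775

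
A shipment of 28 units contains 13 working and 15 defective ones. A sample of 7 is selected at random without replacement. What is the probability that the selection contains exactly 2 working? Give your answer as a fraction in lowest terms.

91/460

There are C(28,7) = 1184040 ways to choose 7 from 28.
Selections with exactly 2 working: choose 2 of the 13 working and 5 of the 15 defective, C(13,2)·C(15,5) = 78·3003 = 234234.
Probability = 234234/1184040 = 91/460.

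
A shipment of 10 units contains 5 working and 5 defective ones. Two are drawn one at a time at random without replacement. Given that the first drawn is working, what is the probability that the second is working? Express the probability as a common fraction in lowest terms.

4/9

After removing one working, 9 remain: 4 working and 5 defective.
So the probability the next is working is 4/9.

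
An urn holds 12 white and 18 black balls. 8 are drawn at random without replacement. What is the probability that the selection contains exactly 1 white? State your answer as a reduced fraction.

1088/16675

There are C(30,8) = 5852925 ways to choose 8 from 30.
Selections with exactly 1 white: choose 1 of the 12 white and 7 of the 18 black, C(12,1)·C(18,7) = 12·31824 = 381888.
Probability = 381888/5852925 = 1088/16675.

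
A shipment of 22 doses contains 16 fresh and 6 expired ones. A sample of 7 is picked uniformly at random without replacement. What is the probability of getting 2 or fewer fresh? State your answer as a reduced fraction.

46/10659

There are C(22,7) = 170544 ways to choose the 7.
Favorable selections (2 or fewer fresh): C(16,1)·C(6,6) + C(16,2)·C(6,5) = 16 + 720 = 736.
Probability = 736/170544 = 46/10659.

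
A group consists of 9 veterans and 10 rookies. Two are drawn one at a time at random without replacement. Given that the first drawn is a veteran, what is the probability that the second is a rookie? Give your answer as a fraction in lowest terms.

After removing one veteran, 18 remain: 8 veterans and 10 rookies.
So the probability the next is a rookie is 10/18 = 5/9.

5/9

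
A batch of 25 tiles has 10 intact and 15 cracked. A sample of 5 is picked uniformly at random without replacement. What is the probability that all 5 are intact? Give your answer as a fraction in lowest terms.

6/1265

There are C(25,5) = 53130 possible selections.
Selections with all intact: C(10,5) = 252.
Probability = 252/53130 = 6/1265.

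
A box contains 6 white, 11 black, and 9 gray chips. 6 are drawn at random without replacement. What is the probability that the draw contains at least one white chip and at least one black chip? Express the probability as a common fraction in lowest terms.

16959/20930

There are C(26,6) = 230230 possible draws.
By inclusion-exclusion on the complements, draws missing all white or all black: C(20,6) + C(15,6) − C(9,6) = 38760 + 5005 − 84 = 43681.
So draws with at least one of each: 230230 − 43681 = 186549, probability 186549/230230 = 16959/20930.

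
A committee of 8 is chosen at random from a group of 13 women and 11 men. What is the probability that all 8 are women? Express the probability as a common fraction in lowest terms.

There are C(24,8) = 735471 possible selections.
Selections with all women: C(13,8) = 1287.
Probability = 1287/735471 = 13/7429.

13/7429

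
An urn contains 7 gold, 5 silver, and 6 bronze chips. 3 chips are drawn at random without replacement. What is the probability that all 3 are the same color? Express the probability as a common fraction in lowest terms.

65/816

There are C(18,3) = 816 ways to draw 3 chips.
All same color: C(7,3) + C(5,3) + C(6,3) = 35 + 10 + 20 = 65.
Probability = 65/816.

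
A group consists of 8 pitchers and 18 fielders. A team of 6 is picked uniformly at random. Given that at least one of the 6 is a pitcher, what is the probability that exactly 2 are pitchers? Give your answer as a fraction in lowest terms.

Work in counts. Selections with at least one pitcher: C(26,6) − C(18,6) = 230230 − 18564 = 211666.
Of those, selections where exactly 2 are pitchers: C(8,2)·C(18,4) = 28·3060 = 85680.
Conditional probability = 85680/211666 = 6120/15119.

6120/15119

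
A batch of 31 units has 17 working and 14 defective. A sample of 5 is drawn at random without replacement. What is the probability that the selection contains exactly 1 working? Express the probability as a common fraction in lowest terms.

2431/24273

Total number of selections: C(31,5) = 169911.
Selections with exactly 1 working: choose 1 of the 17 working and 4 of the 14 defective, C(17,1)·C(14,4) = 17·1001 = 17017.
Probability = 17017/169911 = 2431/24273.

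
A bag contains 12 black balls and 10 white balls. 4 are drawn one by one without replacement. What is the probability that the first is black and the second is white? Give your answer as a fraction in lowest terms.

Multiply the conditional probabilities at each draw: 12/22 · 10/21 = 120/462 = 20/77.

20/77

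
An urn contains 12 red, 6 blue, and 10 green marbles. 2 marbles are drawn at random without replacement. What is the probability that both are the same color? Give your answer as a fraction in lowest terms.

1/3

There are C(28,2) = 378 ways to draw 2 marbles.
All same color: C(12,2) + C(6,2) + C(10,2) = 66 + 15 + 45 = 126.
Probability = 126/378 = 1/3.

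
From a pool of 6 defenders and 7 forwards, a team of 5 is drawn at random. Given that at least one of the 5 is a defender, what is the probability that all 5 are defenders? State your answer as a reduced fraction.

Work in counts. Selections with at least one defender: C(13,5) − C(7,5) = 1287 − 21 = 1266.
Of those, selections where all 5 are defenders: C(6,5) = 6.
Conditional probability = 6/1266 = 1/211.

1/211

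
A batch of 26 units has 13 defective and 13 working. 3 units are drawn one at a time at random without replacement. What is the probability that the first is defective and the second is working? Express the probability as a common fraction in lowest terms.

Multiply the conditional probabilities at each draw: 13/26 · 13/25 = 169/650 = 13/50.

13/50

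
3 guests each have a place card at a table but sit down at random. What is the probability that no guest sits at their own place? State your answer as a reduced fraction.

There are 3! = 6 seatings.
By inclusion-exclusion, seatings with no fixed points: C(3,0)·3! − C(3,1)·2! + C(3,2)·1! − C(3,3)·0! = 2.
Probability = 2/6 = 1/3.

1/3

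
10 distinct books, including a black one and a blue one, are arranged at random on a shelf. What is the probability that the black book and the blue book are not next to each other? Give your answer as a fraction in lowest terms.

There are 10! = 3628800 arrangements.
Arrangements with the black book and the blue book adjacent: 2·9! = 725760.
So not adjacent: 3628800 − 725760 = 2903040, probability 2903040/3628800 = 4/5.

4/5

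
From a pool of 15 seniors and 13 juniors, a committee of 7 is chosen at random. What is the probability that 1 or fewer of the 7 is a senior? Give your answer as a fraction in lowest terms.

Total selections: C(28,7) = 1184040.
Favorable selections (1 or fewer senior): C(15,0)·C(13,7) + C(15,1)·C(13,6) = 1716 + 25740 = 27456.
Probability = 27456/1184040 = 8/345.

8/345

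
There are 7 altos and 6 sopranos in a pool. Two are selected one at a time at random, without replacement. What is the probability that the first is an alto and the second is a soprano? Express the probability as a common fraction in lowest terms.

Multiply the conditional probabilities at each draw: 7/13 · 6/12 = 42/156 = 7/26.

7/26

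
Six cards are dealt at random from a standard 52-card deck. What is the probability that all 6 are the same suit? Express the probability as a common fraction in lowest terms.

There are C(52,6) = 20358520 possible 6-card hands.
Hands of one suit: 4 suits × C(13,6) = 4·1716 = 6864.
Probability = 6864/20358520 = 66/195755.

66/195755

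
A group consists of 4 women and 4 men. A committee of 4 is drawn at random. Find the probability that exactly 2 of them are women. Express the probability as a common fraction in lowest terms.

The sample space is all 4-subsets of the 8: C(8,4) = 70.
Selections with exactly 2 women: choose 2 of the 4 women and 2 of the 4 men, C(4,2)·C(4,2) = 6·6 = 36.
Probability = 36/70 = 18/35.

18/35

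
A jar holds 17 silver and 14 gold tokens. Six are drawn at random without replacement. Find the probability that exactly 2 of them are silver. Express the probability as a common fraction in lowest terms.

1496/8091

Total number of selections: C(31,6) = 736281.
Selections with exactly 2 silver: choose 2 of the 17 silver and 4 of the 14 gold, C(17,2)·C(14,4) = 136·1001 = 136136.
Probability = 136136/736281 = 1496/8091.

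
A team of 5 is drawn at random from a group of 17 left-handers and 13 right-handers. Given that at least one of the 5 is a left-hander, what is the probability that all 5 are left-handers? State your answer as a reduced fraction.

Work in counts. Selections with at least one left-hander: C(30,5) − C(13,5) = 142506 − 1287 = 141219.
Of those, selections where all 5 are left-handers: C(17,5) = 6188.
Conditional probability = 6188/141219 = 28/639.

28/639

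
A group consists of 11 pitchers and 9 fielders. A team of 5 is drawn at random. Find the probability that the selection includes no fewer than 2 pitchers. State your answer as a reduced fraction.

Total selections: C(20,5) = 15504.
Count the complement (fewer than 2 pitchers): C(11,0)·C(9,5) + C(11,1)·C(9,4) = 126 + 1386 = 1512.
Probability = 1 − 1512/15504 = 13992/15504 = 583/646.

583/646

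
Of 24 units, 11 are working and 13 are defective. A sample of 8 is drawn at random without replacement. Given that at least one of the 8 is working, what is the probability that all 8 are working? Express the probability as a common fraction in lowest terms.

5/22248

Work in counts. Selections with at least one working: C(24,8) − C(13,8) = 735471 − 1287 = 734184.
Of those, selections where all 8 are working: C(11,8) = 165.
Conditional probability = 165/734184 = 5/22248.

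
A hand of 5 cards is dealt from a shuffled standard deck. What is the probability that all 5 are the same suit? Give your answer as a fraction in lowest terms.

33/16660

There are C(52,5) = 2598960 possible 5-card hands.
Hands of one suit: 4 suits × C(13,5) = 4·1287 = 5148.
Probability = 5148/2598960 = 33/16660.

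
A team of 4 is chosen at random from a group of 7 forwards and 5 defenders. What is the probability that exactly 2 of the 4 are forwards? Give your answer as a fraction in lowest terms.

Total number of selections: C(12,4) = 495.
Selections with exactly 2 forwards: choose 2 of the 7 forwards and 2 of the 5 defenders, C(7,2)·C(5,2) = 21·10 = 210.
Probability = 210/495 = 14/33.

14/33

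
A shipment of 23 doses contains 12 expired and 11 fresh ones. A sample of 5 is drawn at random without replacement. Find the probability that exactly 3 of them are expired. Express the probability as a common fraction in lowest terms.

The sample space is all 5-subsets of the 23: C(23,5) = 33649.
Selections with exactly 3 expired: choose 3 of the 12 expired and 2 of the 11 fresh, C(12,3)·C(11,2) = 220·55 = 12100.
Probability = 12100/33649 = 1100/3059.

1100/3059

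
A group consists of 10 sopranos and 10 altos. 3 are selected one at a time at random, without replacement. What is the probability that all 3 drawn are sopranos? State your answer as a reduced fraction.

2/19

Multiply the conditional probabilities at each draw: 10/20 · 9/19 · 8/18 = 720/6840 = 2/19.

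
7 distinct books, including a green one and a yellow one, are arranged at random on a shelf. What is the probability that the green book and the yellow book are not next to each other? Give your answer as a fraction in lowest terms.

5/7

There are 7! = 5040 arrangements.
Arrangements with the green book and the yellow book adjacent: 2·6! = 1440.
So not adjacent: 5040 − 1440 = 3600, probability 3600/5040 = 5/7.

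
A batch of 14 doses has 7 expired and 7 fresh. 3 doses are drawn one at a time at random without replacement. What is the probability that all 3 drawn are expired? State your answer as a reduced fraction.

Multiply the conditional probabilities at each draw: 7/14 · 6/13 · 5/12 = 210/2184 = 5/52.

5/52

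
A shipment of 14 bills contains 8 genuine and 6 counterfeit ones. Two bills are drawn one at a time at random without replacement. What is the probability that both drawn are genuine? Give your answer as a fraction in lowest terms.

4/13

Multiply the conditional probabilities at each draw: 8/14 · 7/13 = 56/182 = 4/13.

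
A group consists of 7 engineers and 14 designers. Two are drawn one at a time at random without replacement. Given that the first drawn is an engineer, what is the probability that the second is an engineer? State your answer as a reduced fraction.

3/10

After removing one engineer, 20 remain: 6 engineers and 14 designers.
So the probability the next is an engineer is 6/20 = 3/10.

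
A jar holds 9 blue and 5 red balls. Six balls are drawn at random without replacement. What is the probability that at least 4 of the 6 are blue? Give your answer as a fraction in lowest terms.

Total selections: C(14,6) = 3003.
Favorable selections (at least 4 blue): C(9,4)·C(5,2) + C(9,5)·C(5,1) + C(9,6)·C(5,0) = 1260 + 630 + 84 = 1974.
Probability = 1974/3003 = 94/143.

94/143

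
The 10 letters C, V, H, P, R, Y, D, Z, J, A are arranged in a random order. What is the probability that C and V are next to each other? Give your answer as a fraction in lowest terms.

There are 10! = 3628800 arrangements.
Treat C and V as a block: 9! arrangements of the blocks × 2 orders within the block = 2·362880 = 725760.
Probability = 725760/3628800 = 1/5.

1/5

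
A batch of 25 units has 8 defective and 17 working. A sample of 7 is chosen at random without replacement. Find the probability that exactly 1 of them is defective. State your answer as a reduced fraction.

Total number of selections: C(25,7) = 480700.
Selections with exactly 1 defective: choose 1 of the 8 defective and 6 of the 17 working, C(8,1)·C(17,6) = 8·12376 = 99008.
Probability = 99008/480700 = 24752/120175.

24752/120175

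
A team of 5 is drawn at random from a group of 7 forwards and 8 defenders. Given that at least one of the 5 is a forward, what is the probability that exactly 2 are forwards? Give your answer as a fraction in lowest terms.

Work in counts. Selections with at least one forward: C(15,5) − C(8,5) = 3003 − 56 = 2947.
Of those, selections where exactly 2 are forwards: C(7,2)·C(8,3) = 21·56 = 1176.
Conditional probability = 1176/2947 = 168/421.

168/421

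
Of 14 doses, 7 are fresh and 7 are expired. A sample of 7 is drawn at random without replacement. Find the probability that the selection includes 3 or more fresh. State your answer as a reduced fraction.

There are C(14,7) = 3432 ways to choose the 7.
Count the complement (fewer than 3 fresh): C(7,0)·C(7,7) + C(7,1)·C(7,6) + C(7,2)·C(7,5) = 1 + 49 + 441 = 491.
Probability = 1 − 491/3432 = 2941/3432.

2941/3432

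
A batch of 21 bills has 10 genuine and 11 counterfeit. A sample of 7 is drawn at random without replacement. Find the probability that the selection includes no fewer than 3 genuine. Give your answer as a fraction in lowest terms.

503/646

Total selections: C(21,7) = 116280.
Favorable selections (no fewer than 3 genuine): C(10,3)·C(11,4) + C(10,4)·C(11,3) + C(10,5)·C(11,2) + C(10,6)·C(11,1) + C(10,7)·C(11,0) = 39600 + 34650 + 13860 + 2310 + 120 = 90540.
Probability = 90540/116280 = 503/646.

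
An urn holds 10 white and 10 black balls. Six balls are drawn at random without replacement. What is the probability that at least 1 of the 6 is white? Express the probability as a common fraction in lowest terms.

Total selections: C(20,6) = 38760.
The complement is all 6 are black: C(10,6) = 210.
Probability = 1 − 210/38760 = 38550/38760 = 1285/1292.

1285/1292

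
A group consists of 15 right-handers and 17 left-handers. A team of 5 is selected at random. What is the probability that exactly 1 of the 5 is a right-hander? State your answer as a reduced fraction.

1275/7192

There are C(32,5) = 201376 ways to choose 5 from 32.
Selections with exactly 1 right-hander: choose 1 of the 15 right-handers and 4 of the 17 left-handers, C(15,1)·C(17,4) = 15·2380 = 35700.
Probability = 35700/201376 = 1275/7192.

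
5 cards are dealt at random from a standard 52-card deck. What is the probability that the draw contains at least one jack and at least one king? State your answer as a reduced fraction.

6509/64974

There are C(52,5) = 2598960 possible draws.
By inclusion-exclusion on the complements, draws missing all jacks or all kings: C(48,5) + C(48,5) − C(44,5) = 1712304 + 1712304 − 1086008 = 2338600.
So draws with at least one of each: 2598960 − 2338600 = 260360, probability 260360/2598960 = 6509/64974.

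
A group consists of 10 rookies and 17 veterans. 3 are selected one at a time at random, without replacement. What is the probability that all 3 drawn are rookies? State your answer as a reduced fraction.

8/195

Multiply the conditional probabilities at each draw: 10/27 · 9/26 · 8/25 = 720/17550 = 8/195.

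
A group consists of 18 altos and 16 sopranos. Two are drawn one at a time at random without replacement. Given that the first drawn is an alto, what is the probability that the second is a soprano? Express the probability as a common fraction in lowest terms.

16/33

After removing one alto, 33 remain: 17 altos and 16 sopranos.
So the probability the next is a soprano is 16/33.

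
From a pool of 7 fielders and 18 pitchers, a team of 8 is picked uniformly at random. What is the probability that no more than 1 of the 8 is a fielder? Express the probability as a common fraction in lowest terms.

Total selections: C(25,8) = 1081575.
Favorable selections (no more than 1 fielder): C(7,0)·C(18,8) + C(7,1)·C(18,7) = 43758 + 222768 = 266526.
Probability = 266526/1081575 = 29614/120175.

29614/120175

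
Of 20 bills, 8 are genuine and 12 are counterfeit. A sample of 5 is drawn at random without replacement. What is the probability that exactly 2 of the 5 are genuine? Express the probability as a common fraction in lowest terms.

There are C(20,5) = 15504 ways to choose 5 from 20.
Selections with exactly 2 genuine: choose 2 of the 8 genuine and 3 of the 12 counterfeit, C(8,2)·C(12,3) = 28·220 = 6160.
Probability = 6160/15504 = 385/969.

385/969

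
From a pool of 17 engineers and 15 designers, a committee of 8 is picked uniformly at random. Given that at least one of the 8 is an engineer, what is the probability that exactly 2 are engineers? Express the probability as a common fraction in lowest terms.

Work in counts. Selections with at least one engineer: C(32,8) − C(15,8) = 10518300 − 6435 = 10511865.
Of those, selections where exactly 2 are engineers: C(17,2)·C(15,6) = 136·5005 = 680680.
Conditional probability = 680680/10511865 = 88/1359.

88/1359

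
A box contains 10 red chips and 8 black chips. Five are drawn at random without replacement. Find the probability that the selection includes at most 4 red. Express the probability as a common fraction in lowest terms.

33/34

There are C(18,5) = 8568 ways to choose the 5.
The complement is exactly 5 red: C(10,5)·C(8,0) = 252.
Probability = 1 − 252/8568 = 8316/8568 = 33/34.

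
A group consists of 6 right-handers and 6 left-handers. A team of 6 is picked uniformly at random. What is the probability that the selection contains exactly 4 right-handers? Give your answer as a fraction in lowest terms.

Total number of selections: C(12,6) = 924.
Selections with exactly 4 right-handers: choose 4 of the 6 right-handers and 2 of the 6 left-handers, C(6,4)·C(6,2) = 15·15 = 225.
Probability = 225/924 = 75/308.

75/308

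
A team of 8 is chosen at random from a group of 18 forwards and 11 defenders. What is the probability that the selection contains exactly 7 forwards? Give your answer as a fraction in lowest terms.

272/3335

The sample space is all 8-subsets of the 29: C(29,8) = 4292145.
Selections with exactly 7 forwards: choose 7 of the 18 forwards and 1 of the 11 defenders, C(18,7)·C(11,1) = 31824·11 = 350064.
Probability = 350064/4292145 = 272/3335.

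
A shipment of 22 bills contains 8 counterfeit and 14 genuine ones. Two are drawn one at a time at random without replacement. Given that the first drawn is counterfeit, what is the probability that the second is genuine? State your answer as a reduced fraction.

2/3

After removing one counterfeit, 21 remain: 7 counterfeit and 14 genuine.
So the probability the next is genuine is 14/21 = 2/3.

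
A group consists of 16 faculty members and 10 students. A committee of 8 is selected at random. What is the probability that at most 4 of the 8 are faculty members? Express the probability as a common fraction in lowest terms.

8469/24035

There are C(26,8) = 1562275 ways to choose the 8.
Favorable selections (at most 4 faculty members): C(16,0)·C(10,8) + C(16,1)·C(10,7) + C(16,2)·C(10,6) + C(16,3)·C(10,5) + C(16,4)·C(10,4) = 45 + 1920 + 25200 + 141120 + 382200 = 550485.
Probability = 550485/1562275 = 8469/24035.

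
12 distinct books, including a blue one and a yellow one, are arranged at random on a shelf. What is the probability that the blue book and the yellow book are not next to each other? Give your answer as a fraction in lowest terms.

There are 12! = 479001600 arrangements.
Arrangements with the blue book and the yellow book adjacent: 2·11! = 79833600.
So not adjacent: 479001600 − 79833600 = 399168000, probability 399168000/479001600 = 5/6.

5/6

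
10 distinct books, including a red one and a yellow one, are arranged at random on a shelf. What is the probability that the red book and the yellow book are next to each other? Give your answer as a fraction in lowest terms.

There are 10! = 3628800 arrangements.
Treat the red book and the yellow book as a block: 9! arrangements of the blocks × 2 orders within the block = 2·362880 = 725760.
Probability = 725760/3628800 = 1/5.

1/5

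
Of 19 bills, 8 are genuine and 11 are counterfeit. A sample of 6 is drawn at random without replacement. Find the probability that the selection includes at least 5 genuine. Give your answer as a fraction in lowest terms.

23/969

There are C(19,6) = 27132 ways to choose the 6.
Favorable selections (at least 5 genuine): C(8,5)·C(11,1) + C(8,6)·C(11,0) = 616 + 28 = 644.
Probability = 644/27132 = 23/969.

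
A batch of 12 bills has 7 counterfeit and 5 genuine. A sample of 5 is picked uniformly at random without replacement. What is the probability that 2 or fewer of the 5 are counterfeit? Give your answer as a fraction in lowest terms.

41/132

Total selections: C(12,5) = 792.
Favorable selections (2 or fewer counterfeit): C(7,0)·C(5,5) + C(7,1)·C(5,4) + C(7,2)·C(5,3) = 1 + 35 + 210 = 246.
Probability = 246/792 = 41/132.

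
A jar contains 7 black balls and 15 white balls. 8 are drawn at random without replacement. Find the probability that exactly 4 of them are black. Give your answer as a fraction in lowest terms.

The sample space is all 8-subsets of the 22: C(22,8) = 319770.
Selections with exactly 4 black: choose 4 of the 7 black and 4 of the 15 white, C(7,4)·C(15,4) = 35·1365 = 47775.
Probability = 47775/319770 = 3185/21318.

3185/21318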